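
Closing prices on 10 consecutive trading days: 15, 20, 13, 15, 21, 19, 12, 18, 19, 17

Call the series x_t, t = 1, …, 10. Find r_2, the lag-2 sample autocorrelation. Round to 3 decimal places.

-0.560

Mean x̄ = (15 + 20 + 13 + 15 + 21 + 19 + 12 + 18 + 19 + 17)/10 = 16.9000
Numerator Σ_{t=1}^{8}(x_t−x̄)(x_{t+2}−x̄) = -46.4200
Denominator Σ(x_t−x̄)² = 82.9000
r_2 = -46.4200 / 82.9000 = -0.560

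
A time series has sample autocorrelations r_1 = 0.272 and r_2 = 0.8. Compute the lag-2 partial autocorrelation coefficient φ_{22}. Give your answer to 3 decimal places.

0.784

φ_{22} = (r_2 − r_1²) / (1 − r_1²)
r_1² = (0.272)² = 0.073984
Numerator = 0.8 − 0.0740 = 0.7260; denominator = 1 − 0.0740 = 0.9260
φ_{22} = 0.7260 / 0.9260 = 0.784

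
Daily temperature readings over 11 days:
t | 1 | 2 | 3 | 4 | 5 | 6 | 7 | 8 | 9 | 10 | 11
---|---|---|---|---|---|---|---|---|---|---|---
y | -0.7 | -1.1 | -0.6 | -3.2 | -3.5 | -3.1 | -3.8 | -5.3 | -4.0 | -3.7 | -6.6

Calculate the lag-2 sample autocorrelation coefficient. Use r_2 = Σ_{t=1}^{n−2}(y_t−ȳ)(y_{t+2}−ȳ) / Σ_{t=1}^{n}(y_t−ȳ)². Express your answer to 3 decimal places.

0.285

Mean ȳ = (-0.7 − 1.1 − 0.6 − 3.2 − 3.5 − 3.1 − 3.8 − 5.3 − 4.0 − 3.7 − 6.6)/11 = -3.2364
Numerator Σ_{t=1}^{9}(y_t−ȳ)(y_{t+2}−ȳ) = 9.8974
Denominator Σ(y_t−ȳ)² = 34.7255
r_2 = 9.8974 / 34.7255 = 0.285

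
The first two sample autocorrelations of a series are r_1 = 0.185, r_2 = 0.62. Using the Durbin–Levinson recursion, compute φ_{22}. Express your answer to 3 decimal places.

φ_{22} = (r_2 − r_1²) / (1 − r_1²)
r_1² = (0.185)² = 0.034225
Numerator = 0.62 − 0.0342 = 0.5858; denominator = 1 − 0.0342 = 0.9658
φ_{22} = 0.5858 / 0.9658 = 0.607

0.607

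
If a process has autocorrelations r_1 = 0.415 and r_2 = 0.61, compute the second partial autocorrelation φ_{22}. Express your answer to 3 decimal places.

0.529

φ_{22} = (r_2 − r_1²) / (1 − r_1²)
r_1² = (0.415)² = 0.172225
Numerator = 0.61 − 0.1722 = 0.4378; denominator = 1 − 0.1722 = 0.8278
φ_{22} = 0.4378 / 0.8278 = 0.529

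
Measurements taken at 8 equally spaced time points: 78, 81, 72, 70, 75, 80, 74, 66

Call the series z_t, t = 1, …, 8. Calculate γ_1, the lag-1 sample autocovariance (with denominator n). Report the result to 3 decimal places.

2.469

Mean z̄ = (78 + 81 + 72 + 70 + 75 + 80 + 74 + 66)/8 = 74.5000
Deviations: 3.5000, 6.5000, -2.5000, -4.5000, 0.5000, 5.5000, -0.5000, -8.5000
Σ_{t=1}^{7}(z_t−z̄)(z_{t+1}−z̄) = 19.7500
γ_1 = 19.7500 / 8 = 2.469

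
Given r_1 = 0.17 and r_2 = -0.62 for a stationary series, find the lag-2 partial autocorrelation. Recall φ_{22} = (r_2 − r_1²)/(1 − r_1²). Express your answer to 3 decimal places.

-0.668

φ_{22} = (r_2 − r_1²) / (1 − r_1²)
r_1² = (0.17)² = 0.0289
Numerator = -0.62 − 0.0289 = -0.6489; denominator = 1 − 0.0289 = 0.9711
φ_{22} = -0.6489 / 0.9711 = -0.668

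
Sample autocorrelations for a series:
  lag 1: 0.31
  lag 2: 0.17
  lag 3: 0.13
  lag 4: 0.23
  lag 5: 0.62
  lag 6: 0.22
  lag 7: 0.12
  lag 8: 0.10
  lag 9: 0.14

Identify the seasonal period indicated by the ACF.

The largest autocorrelation is r_5 = 0.62; the remaining lags stay at or below 0.31. The elevated value at lag 1 (0.31), dropping to 0.17 at lag 2, reflects decaying short-term dependence rather than seasonality.
The dominant spike at lag 5 indicates a seasonal period of 5.

5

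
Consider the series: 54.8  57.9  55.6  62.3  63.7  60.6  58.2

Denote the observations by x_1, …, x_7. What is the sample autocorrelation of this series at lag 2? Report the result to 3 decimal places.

Mean x̄ = (54.8 + 57.9 + 55.6 + 62.3 + 63.7 + 60.6 + 58.2)/7 = 59.0143
Deviations from mean: -4.2143, -1.1143, -3.4143, 3.2857, 4.6857, 1.5857, -0.8143
Σ(x_t−x̄)(x_{t+2}−x̄) = (14.3888) + (-3.6612) + (-15.9984) + (5.2102) + (-3.8155) = -3.8761
Denominator Σ(x_t−x̄)² = 66.5886
r_2 = -3.8761 / 66.5886 = -0.058

-0.058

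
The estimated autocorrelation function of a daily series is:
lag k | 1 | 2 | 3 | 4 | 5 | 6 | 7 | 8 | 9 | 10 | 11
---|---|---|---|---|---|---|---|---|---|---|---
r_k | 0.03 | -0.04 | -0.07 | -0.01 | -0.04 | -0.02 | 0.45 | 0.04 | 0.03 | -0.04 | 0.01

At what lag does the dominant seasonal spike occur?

The largest autocorrelation is r_7 = 0.45; the remaining lags stay at or below 0.04.
The dominant spike at lag 7 indicates a seasonal period of 7.

7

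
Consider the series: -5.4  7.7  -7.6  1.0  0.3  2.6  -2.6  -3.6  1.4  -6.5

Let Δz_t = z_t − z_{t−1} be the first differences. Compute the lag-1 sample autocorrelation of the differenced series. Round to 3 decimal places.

-0.652

First differences Δz: 13.1, -15.3, 8.6, -0.7, 2.3, -5.2, -1.0, 5.0, -7.9
Mean of differences = -0.1222
Numerator Σ(Δz_t−Δz̄)(Δz_{t+1}−Δz̄) = -391.6849
Denominator Σ(Δz_t−Δz̄)² = 600.7556
r_1(Δz) = -391.6849 / 600.7556 = -0.652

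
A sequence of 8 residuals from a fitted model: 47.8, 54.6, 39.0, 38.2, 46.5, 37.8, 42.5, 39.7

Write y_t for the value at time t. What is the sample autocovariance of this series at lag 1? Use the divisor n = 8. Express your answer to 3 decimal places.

Mean ȳ = (47.8 + 54.6 + 39.0 + 38.2 + 46.5 + 37.8 + 42.5 + 39.7)/8 = 43.2625
Deviations: 4.5375, 11.3375, -4.2625, -5.0625, 3.2375, -5.4625, -0.7625, -3.5625
Σ_{t=1}^{7}(y_t−ȳ)(y_{t+1}−ȳ) = -2.4964
γ_1 = -2.4964 / 8 = -0.312

-0.312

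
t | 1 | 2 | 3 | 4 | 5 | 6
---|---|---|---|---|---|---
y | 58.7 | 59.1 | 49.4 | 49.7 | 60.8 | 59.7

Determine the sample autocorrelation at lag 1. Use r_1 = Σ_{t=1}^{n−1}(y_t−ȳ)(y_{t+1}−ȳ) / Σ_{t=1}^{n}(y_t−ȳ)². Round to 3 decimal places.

Mean ȳ = (58.7 + 59.1 + 49.4 + 49.7 + 60.8 + 59.7)/6 = 56.2333
Σ(y_t−ȳ)(y_{t+1}−ȳ) = (7.0711) + (-19.5889) + (44.6444) + (-29.8356) + (15.8311) = 18.1222
Denominator Σ(y_t−ȳ)² = 136.5533
r_1 = 18.1222 / 136.5533 = 0.133

0.133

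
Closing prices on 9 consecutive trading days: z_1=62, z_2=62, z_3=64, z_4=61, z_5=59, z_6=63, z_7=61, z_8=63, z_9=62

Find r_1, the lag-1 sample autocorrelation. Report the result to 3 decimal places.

Mean z̄ = (62 + 62 + 64 + 61 + 59 + 63 + 61 + 63 + 62)/9 = 61.8889
Numerator Σ_{t=1}^{8}(z_t−z̄)(z_{t+1}−z̄) = -4.1235
Denominator Σ(z_t−z̄)² = 16.8889
r_1 = -4.1235 / 16.8889 = -0.244

-0.244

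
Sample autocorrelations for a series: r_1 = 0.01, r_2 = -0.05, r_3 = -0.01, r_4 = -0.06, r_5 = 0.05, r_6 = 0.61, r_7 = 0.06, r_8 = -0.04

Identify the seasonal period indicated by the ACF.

6

The largest autocorrelation is r_6 = 0.61; the remaining lags stay at or below 0.06.
The dominant spike at lag 6 indicates a seasonal period of 6.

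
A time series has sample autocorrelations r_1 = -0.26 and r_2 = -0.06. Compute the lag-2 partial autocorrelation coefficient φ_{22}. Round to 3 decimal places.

φ_{22} = (r_2 − r_1²) / (1 − r_1²)
r_1² = (-0.26)² = 0.0676
Numerator = -0.06 − 0.0676 = -0.1276; denominator = 1 − 0.0676 = 0.9324
φ_{22} = -0.1276 / 0.9324 = -0.137

-0.137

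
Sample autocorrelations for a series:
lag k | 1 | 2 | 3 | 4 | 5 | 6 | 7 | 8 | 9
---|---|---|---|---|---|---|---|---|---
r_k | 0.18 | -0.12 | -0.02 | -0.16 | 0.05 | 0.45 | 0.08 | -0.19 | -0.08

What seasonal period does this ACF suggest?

The largest autocorrelation is r_6 = 0.45; the remaining lags stay at or below 0.18.
The dominant spike at lag 6 indicates a seasonal period of 6.

6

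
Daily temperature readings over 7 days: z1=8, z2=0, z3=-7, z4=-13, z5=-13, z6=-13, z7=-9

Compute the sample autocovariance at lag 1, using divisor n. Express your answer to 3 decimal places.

Mean z̄ = (8 + 0 − 7 − 13 − 13 − 13 − 9)/7 = -6.7143
Σ_{t=1}^{6}(z_t−z̄)(z_{t+1}−z̄) = 192.0612
γ_1 = 192.0612 / 7 = 27.437

27.437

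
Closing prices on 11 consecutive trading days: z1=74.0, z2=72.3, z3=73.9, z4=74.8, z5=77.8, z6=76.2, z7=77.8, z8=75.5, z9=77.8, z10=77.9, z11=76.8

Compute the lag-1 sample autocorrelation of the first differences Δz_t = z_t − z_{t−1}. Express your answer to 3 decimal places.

-0.524

First differences Δz: -1.7, 1.6, 0.9, 3.0, -1.6, 1.6, -2.3, 2.3, 0.1, -1.1
Mean of differences = 0.2800
Numerator Σ(Δz_t−Δz̄)(Δz_{t+1}−Δz̄) = -16.4364
Denominator Σ(Δz_t−Δz̄)² = 31.3960
r_1(Δz) = -16.4364 / 31.3960 = -0.524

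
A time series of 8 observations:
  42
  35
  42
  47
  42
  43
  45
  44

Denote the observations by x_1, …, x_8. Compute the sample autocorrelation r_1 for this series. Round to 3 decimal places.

Mean x̄ = (42 + 35 + 42 + 47 + 42 + 43 + 45 + 44)/8 = 42.5000
Numerator Σ_{t=1}^{7}(x_t−x̄)(x_{t+1}−x̄) = 7.7500
Denominator Σ(x_t−x̄)² = 86.0000
r_1 = 7.7500 / 86.0000 = 0.090

0.090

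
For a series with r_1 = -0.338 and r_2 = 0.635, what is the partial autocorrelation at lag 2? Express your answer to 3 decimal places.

φ_{22} = (r_2 − r_1²) / (1 − r_1²)
r_1² = (-0.338)² = 0.114244
Numerator = 0.635 − 0.1142 = 0.5208; denominator = 1 − 0.1142 = 0.8858
φ_{22} = 0.5208 / 0.8858 = 0.588

0.588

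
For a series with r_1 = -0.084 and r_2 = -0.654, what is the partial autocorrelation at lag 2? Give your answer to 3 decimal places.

-0.666

φ_{22} = (r_2 − r_1²) / (1 − r_1²)
r_1² = (-0.084)² = 0.007056
Numerator = -0.654 − 0.0071 = -0.6611; denominator = 1 − 0.0071 = 0.9929
φ_{22} = -0.6611 / 0.9929 = -0.666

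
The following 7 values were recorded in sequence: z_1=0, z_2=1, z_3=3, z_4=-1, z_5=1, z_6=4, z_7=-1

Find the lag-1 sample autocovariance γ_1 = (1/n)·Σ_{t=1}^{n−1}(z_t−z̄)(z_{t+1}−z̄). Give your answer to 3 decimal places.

Mean z̄ = (0 + 1 + 3 − 1 + 1 + 4 − 1)/7 = 1.0000
Deviations: -1.0000, 0.0000, 2.0000, -2.0000, 0.0000, 3.0000, -2.0000
Σ_{t=1}^{6}(z_t−z̄)(z_{t+1}−z̄) = -10.0000
γ_1 = -10.0000 / 7 = -1.429

-1.429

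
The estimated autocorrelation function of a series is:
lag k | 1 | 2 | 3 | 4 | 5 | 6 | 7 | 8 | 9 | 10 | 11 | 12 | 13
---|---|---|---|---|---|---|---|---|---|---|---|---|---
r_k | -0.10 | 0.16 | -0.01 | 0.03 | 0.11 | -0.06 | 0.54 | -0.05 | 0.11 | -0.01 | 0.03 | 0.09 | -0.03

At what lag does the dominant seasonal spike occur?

7

The largest autocorrelation is r_7 = 0.54; the remaining lags stay at or below 0.16.
The dominant spike at lag 7 indicates a seasonal period of 7.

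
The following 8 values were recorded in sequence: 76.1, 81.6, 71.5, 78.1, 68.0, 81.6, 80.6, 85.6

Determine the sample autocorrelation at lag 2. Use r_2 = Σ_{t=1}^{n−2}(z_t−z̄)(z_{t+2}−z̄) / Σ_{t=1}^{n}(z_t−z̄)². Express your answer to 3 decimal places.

0.330

Mean z̄ = (76.1 + 81.6 + 71.5 + 78.1 + 68.0 + 81.6 + 80.6 + 85.6)/8 = 77.8875
Σ(z_t−z̄)(z_{t+2}−z̄) = (11.4177) + (0.7889) + (63.1564) + (0.7889) + (-26.8198) + (28.6327) = 77.9647
Denominator Σ(z_t−z̄)² = 236.2088
r_2 = 77.9647 / 236.2088 = 0.330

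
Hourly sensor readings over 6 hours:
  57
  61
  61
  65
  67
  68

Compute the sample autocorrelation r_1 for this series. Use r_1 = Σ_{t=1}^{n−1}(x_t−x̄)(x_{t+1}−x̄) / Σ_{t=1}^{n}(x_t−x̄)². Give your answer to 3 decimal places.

Mean x̄ = (57 + 61 + 61 + 65 + 67 + 68)/6 = 63.1667
Deviations from mean: -6.1667, -2.1667, -2.1667, 1.8333, 3.8333, 4.8333
Σ(x_t−x̄)(x_{t+1}−x̄) = (13.3611) + (4.6944) + (-3.9722) + (7.0278) + (18.5278) = 39.6389
Denominator Σ(x_t−x̄)² = 88.8333
r_1 = 39.6389 / 88.8333 = 0.446

0.446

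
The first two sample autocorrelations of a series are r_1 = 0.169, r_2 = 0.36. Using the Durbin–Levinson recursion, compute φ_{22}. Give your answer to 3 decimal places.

0.341

φ_{22} = (r_2 − r_1²) / (1 − r_1²)
r_1² = (0.169)² = 0.028561
Numerator = 0.36 − 0.0286 = 0.3314; denominator = 1 − 0.0286 = 0.9714
φ_{22} = 0.3314 / 0.9714 = 0.341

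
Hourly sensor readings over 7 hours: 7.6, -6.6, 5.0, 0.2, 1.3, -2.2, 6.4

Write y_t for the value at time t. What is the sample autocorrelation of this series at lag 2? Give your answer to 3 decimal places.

0.224

Mean ȳ = (7.6 − 6.6 + 5.0 + 0.2 + 1.3 − 2.2 + 6.4)/7 = 1.6714
Deviations from mean: 5.9286, -8.2714, 3.3286, -1.4714, -0.3714, -3.8714, 4.7286
Σ(y_t−ȳ)(y_{t+2}−ȳ) = (19.7337) + (12.1708) + (-1.2363) + (5.6965) + (-1.7563) = 34.6084
Denominator Σ(y_t−ȳ)² = 154.2943
r_2 = 34.6084 / 154.2943 = 0.224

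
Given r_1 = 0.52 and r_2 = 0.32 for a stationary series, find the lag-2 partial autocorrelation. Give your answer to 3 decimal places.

0.068

φ_{22} = (r_2 − r_1²) / (1 − r_1²)
r_1² = (0.52)² = 0.2704
Numerator = 0.32 − 0.2704 = 0.0496; denominator = 1 − 0.2704 = 0.7296
φ_{22} = 0.0496 / 0.7296 = 0.068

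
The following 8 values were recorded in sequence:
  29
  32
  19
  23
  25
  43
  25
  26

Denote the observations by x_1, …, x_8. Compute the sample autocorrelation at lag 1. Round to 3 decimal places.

Mean x̄ = (29 + 32 + 19 + 23 + 25 + 43 + 25 + 26)/8 = 27.7500
Deviations from mean: 1.2500, 4.2500, -8.7500, -4.7500, -2.7500, 15.2500, -2.7500, -1.7500
Σ(x_t−x̄)(x_{t+1}−x̄) = (5.3125) + (-37.1875) + (41.5625) + (13.0625) + (-41.9375) + (-41.9375) + (4.8125) = -56.3125
Denominator Σ(x_t−x̄)² = 369.5000
r_1 = -56.3125 / 369.5000 = -0.152

-0.152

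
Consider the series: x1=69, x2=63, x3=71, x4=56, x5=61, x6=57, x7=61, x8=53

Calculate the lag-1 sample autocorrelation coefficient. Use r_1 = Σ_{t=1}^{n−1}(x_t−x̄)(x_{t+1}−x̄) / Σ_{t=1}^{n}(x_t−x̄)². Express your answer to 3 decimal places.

Mean x̄ = (69 + 63 + 71 + 56 + 61 + 57 + 61 + 53)/8 = 61.3750
Deviations from mean: 7.6250, 1.6250, 9.6250, -5.3750, -0.3750, -4.3750, -0.3750, -8.3750
Σ(x_t−x̄)(x_{t+1}−x̄) = (12.3906) + (15.6406) + (-51.7344) + (2.0156) + (1.6406) + (1.6406) + (3.1406) = -15.2656
Denominator Σ(x_t−x̄)² = 271.8750
r_1 = -15.2656 / 271.8750 = -0.056

-0.056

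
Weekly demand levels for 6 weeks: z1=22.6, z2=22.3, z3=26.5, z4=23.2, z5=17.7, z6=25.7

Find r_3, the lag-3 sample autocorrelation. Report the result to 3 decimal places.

Mean z̄ = (22.6 + 22.3 + 26.5 + 23.2 + 17.7 + 25.7)/6 = 23.0000
Deviations from mean: -0.4000, -0.7000, 3.5000, 0.2000, -5.3000, 2.7000
Numerator Σ_{t=1}^{3}(z_t−z̄)(z_{t+3}−z̄) = 13.0800
Denominator Σ(z_t−z̄)² = 48.3200
r_3 = 13.0800 / 48.3200 = 0.271

0.271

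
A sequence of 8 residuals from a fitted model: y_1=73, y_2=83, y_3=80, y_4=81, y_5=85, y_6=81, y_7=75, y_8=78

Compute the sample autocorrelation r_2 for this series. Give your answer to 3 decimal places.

-0.179

Mean ȳ = (73 + 83 + 80 + 81 + 85 + 81 + 75 + 78)/8 = 79.5000
Deviations from mean: -6.5000, 3.5000, 0.5000, 1.5000, 5.5000, 1.5000, -4.5000, -1.5000
Numerator Σ_{t=1}^{6}(y_t−ȳ)(y_{t+2}−ȳ) = -20.0000
Denominator Σ(y_t−ȳ)² = 112.0000
r_2 = -20.0000 / 112.0000 = -0.179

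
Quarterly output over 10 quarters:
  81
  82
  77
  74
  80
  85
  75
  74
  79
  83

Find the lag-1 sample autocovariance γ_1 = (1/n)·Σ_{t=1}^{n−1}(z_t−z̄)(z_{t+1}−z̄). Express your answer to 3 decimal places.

Mean z̄ = (81 + 82 + 77 + 74 + 80 + 85 + 75 + 74 + 79 + 83)/10 = 79.0000
Σ_{t=1}^{9}(z_t−z̄)(z_{t+1}−z̄) = 7.0000
γ_1 = 7.0000 / 10 = 0.700

0.700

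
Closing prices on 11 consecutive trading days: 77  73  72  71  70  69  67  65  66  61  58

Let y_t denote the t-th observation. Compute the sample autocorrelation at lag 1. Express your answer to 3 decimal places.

Mean ȳ = (77 + 73 + 72 + 71 + 70 + 69 + 67 + 65 + 66 + 61 + 58)/11 = 68.0909
Numerator Σ_{t=1}^{10}(y_t−ȳ)(y_{t+1}−ȳ) = 176.8099
Denominator Σ(y_t−ȳ)² = 298.9091
r_1 = 176.8099 / 298.9091 = 0.592

0.592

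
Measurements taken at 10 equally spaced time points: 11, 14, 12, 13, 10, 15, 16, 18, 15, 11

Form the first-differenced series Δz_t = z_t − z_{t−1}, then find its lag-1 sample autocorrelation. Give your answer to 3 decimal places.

First differences Δz: 3, -2, 1, -3, 5, 1, 2, -3, -4
Mean of differences = 0.0000
Numerator Σ(Δz_t−Δz̄)(Δz_{t+1}−Δz̄) = -13.0000
Denominator Σ(Δz_t−Δz̄)² = 78.0000
r_1(Δz) = -13.0000 / 78.0000 = -0.167

-0.167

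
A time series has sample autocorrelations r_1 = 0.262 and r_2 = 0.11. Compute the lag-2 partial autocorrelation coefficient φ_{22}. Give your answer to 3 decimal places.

φ_{22} = (r_2 − r_1²) / (1 − r_1²)
r_1² = (0.262)² = 0.068644
Numerator = 0.11 − 0.0686 = 0.0414; denominator = 1 − 0.0686 = 0.9314
φ_{22} = 0.0414 / 0.9314 = 0.044

0.044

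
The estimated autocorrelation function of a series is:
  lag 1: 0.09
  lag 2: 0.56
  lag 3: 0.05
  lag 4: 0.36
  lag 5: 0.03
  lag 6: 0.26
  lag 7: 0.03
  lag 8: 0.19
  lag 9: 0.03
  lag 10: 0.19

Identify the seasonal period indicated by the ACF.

2

The largest autocorrelation is r_2 = 0.56, with weaker echoes at lags 4 (0.36), 6 (0.26), 8 (0.19) and 10 (0.19); the remaining lags stay at or below 0.09.
The dominant spike at lag 2 indicates a seasonal period of 2.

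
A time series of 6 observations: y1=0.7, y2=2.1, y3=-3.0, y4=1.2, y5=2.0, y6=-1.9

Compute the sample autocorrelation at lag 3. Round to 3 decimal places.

0.468

Mean ȳ = (0.7 + 2.1 − 3.0 + 1.2 + 2.0 − 1.9)/6 = 0.1833
Σ(y_t−ȳ)(y_{t+3}−ȳ) = (0.5253) + (3.4819) + (6.6319) = 10.6392
Denominator Σ(y_t−ȳ)² = 22.7483
r_3 = 10.6392 / 22.7483 = 0.468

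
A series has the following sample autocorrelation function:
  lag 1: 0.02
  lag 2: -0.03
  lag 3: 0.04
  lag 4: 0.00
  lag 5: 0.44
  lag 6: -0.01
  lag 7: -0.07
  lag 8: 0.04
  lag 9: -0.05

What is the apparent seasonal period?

The largest autocorrelation is r_5 = 0.44; the remaining lags stay at or below 0.04.
The dominant spike at lag 5 indicates a seasonal period of 5.

5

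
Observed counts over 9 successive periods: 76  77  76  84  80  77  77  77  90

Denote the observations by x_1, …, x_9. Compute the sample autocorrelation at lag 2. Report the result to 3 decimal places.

Mean x̄ = (76 + 77 + 76 + 84 + 80 + 77 + 77 + 77 + 90)/9 = 79.3333
Numerator Σ_{t=1}^{7}(x_t−x̄)(x_{t+2}−x̄) = -33.8889
Denominator Σ(x_t−x̄)² = 180.0000
r_2 = -33.8889 / 180.0000 = -0.188

-0.188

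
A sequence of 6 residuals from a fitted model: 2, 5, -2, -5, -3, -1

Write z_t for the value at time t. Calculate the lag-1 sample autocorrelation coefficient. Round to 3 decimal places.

Mean z̄ = (2 + 5 − 2 − 5 − 3 − 1)/6 = -0.6667
Deviations from mean: 2.6667, 5.6667, -1.3333, -4.3333, -2.3333, -0.3333
Σ(z_t−z̄)(z_{t+1}−z̄) = (15.1111) + (-7.5556) + (5.7778) + (10.1111) + (0.7778) = 24.2222
Denominator Σ(z_t−z̄)² = 65.3333
r_1 = 24.2222 / 65.3333 = 0.371

0.371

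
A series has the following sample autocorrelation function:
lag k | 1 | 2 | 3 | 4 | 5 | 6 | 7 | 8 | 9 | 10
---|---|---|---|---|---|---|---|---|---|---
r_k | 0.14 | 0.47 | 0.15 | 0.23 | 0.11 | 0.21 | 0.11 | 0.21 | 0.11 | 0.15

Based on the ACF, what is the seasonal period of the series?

The largest autocorrelation is r_2 = 0.47, with weaker echoes at lags 4 (0.23), 6 (0.21) and 8 (0.21); the remaining lags stay at or below 0.15.
The dominant spike at lag 2 indicates a seasonal period of 2.

2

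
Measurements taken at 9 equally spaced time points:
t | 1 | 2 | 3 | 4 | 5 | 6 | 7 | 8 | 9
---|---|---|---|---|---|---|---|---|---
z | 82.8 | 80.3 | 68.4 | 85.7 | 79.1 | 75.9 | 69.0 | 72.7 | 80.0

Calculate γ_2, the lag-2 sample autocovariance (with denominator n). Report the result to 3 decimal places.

Mean z̄ = (82.8 + 80.3 + 68.4 + 85.7 + 79.1 + 75.9 + 69.0 + 72.7 + 80.0)/9 = 77.1000
Σ_{t=1}^{7}(z_t−z̄)(z_{t+2}−z̄) = -84.2000
γ_2 = -84.2000 / 9 = -9.356

-9.356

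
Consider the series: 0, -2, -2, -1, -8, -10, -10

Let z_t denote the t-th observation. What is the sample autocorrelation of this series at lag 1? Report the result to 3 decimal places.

0.539

Mean z̄ = (0 − 2 − 2 − 1 − 8 − 10 − 10)/7 = -4.7143
Numerator Σ_{t=1}^{6}(z_t−z̄)(z_{t+1}−z̄) = 63.3469
Denominator Σ(z_t−z̄)² = 117.4286
r_1 = 63.3469 / 117.4286 = 0.539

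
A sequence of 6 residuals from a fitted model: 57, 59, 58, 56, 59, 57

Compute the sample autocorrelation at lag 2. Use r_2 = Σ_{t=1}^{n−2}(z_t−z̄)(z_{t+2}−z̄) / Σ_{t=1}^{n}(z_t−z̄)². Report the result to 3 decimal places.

-0.121

Mean z̄ = (57 + 59 + 58 + 56 + 59 + 57)/6 = 57.6667
Deviations from mean: -0.6667, 1.3333, 0.3333, -1.6667, 1.3333, -0.6667
Σ(z_t−z̄)(z_{t+2}−z̄) = (-0.2222) + (-2.2222) + (0.4444) + (1.1111) = -0.8889
Denominator Σ(z_t−z̄)² = 7.3333
r_2 = -0.8889 / 7.3333 = -0.121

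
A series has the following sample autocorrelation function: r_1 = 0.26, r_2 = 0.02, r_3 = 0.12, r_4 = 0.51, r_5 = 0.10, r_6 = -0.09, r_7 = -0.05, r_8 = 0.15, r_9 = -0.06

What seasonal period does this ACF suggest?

4

The largest autocorrelation is r_4 = 0.51; the remaining lags stay at or below 0.26. The elevated value at lag 1 (0.26), dropping to 0.02 at lag 2, reflects decaying short-term dependence rather than seasonality.
The dominant spike at lag 4 indicates a seasonal period of 4.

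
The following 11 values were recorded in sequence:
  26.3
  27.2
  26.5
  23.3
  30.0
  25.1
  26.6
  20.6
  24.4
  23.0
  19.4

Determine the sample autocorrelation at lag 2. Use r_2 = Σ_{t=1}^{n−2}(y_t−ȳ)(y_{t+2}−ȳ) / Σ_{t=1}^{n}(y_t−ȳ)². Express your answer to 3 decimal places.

Mean ȳ = (26.3 + 27.2 + 26.5 + 23.3 + 30.0 + 25.1 + 26.6 + 20.6 + 24.4 + 23.0 + 19.4)/11 = 24.7636
Numerator Σ_{t=1}^{9}(y_t−ȳ)(y_{t+2}−ȳ) = 24.5428
Denominator Σ(y_t−ȳ)² = 93.7055
r_2 = 24.5428 / 93.7055 = 0.262

0.262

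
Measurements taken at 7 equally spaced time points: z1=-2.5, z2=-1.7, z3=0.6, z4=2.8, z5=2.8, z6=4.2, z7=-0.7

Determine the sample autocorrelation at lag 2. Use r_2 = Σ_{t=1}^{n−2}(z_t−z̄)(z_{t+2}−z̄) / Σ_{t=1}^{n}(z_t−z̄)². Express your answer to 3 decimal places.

-0.023

Mean z̄ = (-2.5 − 1.7 + 0.6 + 2.8 + 2.8 + 4.2 − 0.7)/7 = 0.7857
Deviations from mean: -3.2857, -2.4857, -0.1857, 2.0143, 2.0143, 3.4143, -1.4857
Numerator Σ_{t=1}^{5}(z_t−z̄)(z_{t+2}−z̄) = -0.8861
Denominator Σ(z_t−z̄)² = 38.9886
r_2 = -0.8861 / 38.9886 = -0.023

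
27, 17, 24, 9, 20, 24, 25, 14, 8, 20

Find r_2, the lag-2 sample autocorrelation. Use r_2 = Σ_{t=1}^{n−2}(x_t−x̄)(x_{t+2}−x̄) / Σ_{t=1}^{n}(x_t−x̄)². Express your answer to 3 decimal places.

-0.186

Mean x̄ = (27 + 17 + 24 + 9 + 20 + 24 + 25 + 14 + 8 + 20)/10 = 18.8000
Numerator Σ_{t=1}^{8}(x_t−x̄)(x_{t+2}−x̄) = -74.6800
Denominator Σ(x_t−x̄)² = 401.6000
r_2 = -74.6800 / 401.6000 = -0.186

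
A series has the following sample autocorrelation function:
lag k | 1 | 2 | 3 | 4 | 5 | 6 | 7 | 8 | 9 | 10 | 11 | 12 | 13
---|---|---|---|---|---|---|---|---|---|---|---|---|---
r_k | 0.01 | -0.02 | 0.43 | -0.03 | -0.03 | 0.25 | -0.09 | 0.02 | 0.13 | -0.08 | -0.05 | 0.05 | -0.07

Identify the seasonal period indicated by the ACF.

The largest autocorrelation is r_3 = 0.43, with a weaker echo at lag 6 (0.25); the remaining lags stay at or below 0.13.
The dominant spike at lag 3 indicates a seasonal period of 3.

3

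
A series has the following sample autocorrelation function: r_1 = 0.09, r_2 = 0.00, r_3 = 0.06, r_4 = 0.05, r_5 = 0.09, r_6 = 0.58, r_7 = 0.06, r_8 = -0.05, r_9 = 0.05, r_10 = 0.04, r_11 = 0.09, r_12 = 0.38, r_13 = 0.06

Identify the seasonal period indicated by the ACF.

The largest autocorrelation is r_6 = 0.58, with a weaker echo at lag 12 (0.38); the remaining lags stay at or below 0.09.
The dominant spike at lag 6 indicates a seasonal period of 6.

6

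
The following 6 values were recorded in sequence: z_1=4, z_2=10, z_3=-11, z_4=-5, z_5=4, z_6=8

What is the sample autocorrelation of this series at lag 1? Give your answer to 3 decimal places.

Mean z̄ = (4 + 10 − 11 − 5 + 4 + 8)/6 = 1.6667
Deviations from mean: 2.3333, 8.3333, -12.6667, -6.6667, 2.3333, 6.3333
Numerator Σ_{t=1}^{5}(z_t−z̄)(z_{t+1}−z̄) = -2.4444
Denominator Σ(z_t−z̄)² = 325.3333
r_1 = -2.4444 / 325.3333 = -0.008

-0.008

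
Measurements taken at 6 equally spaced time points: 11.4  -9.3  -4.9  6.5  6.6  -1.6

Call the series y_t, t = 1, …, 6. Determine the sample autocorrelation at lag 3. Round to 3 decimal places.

Mean ȳ = (11.4 − 9.3 − 4.9 + 6.5 + 6.6 − 1.6)/6 = 1.4500
Deviations from mean: 9.9500, -10.7500, -6.3500, 5.0500, 5.1500, -3.0500
Σ(y_t−ȳ)(y_{t+3}−ȳ) = (50.2475) + (-55.3625) + (19.3675) = 14.2525
Denominator Σ(y_t−ȳ)² = 316.2150
r_3 = 14.2525 / 316.2150 = 0.045

0.045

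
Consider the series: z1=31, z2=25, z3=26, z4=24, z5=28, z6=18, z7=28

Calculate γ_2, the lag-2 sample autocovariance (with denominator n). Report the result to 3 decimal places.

3.120

Mean z̄ = (31 + 25 + 26 + 24 + 28 + 18 + 28)/7 = 25.7143
Σ_{t=1}^{5}(z_t−z̄)(z_{t+2}−z̄) = 21.8367
γ_2 = 21.8367 / 7 = 3.120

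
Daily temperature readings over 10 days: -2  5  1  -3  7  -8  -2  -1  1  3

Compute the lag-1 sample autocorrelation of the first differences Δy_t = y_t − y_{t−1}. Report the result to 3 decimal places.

First differences Δy: 7, -4, -4, 10, -15, 6, 1, 2, 2
Mean of differences = 0.5556
Numerator Σ(Δy_t−Δȳ)(Δy_{t+1}−Δȳ) = -278.0864
Denominator Σ(Δy_t−Δȳ)² = 448.2222
r_1(Δy) = -278.0864 / 448.2222 = -0.620

-0.620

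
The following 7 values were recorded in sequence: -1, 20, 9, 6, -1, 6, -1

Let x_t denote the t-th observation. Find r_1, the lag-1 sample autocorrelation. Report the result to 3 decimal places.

-0.145

Mean x̄ = (-1 + 20 + 9 + 6 − 1 + 6 − 1)/7 = 5.4286
Deviations from mean: -6.4286, 14.5714, 3.5714, 0.5714, -6.4286, 0.5714, -6.4286
Numerator Σ_{t=1}^{6}(x_t−x̄)(x_{t+1}−x̄) = -50.6122
Denominator Σ(x_t−x̄)² = 349.7143
r_1 = -50.6122 / 349.7143 = -0.145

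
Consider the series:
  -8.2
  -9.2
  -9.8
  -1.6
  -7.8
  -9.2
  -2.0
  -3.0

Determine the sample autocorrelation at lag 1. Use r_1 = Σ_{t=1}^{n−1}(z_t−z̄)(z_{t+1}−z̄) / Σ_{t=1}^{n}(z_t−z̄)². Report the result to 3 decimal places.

Mean z̄ = (-8.2 − 9.2 − 9.8 − 1.6 − 7.8 − 9.2 − 2.0 − 3.0)/8 = -6.3500
Σ(z_t−z̄)(z_{t+1}−z̄) = (5.2725) + (9.8325) + (-16.3875) + (-6.8875) + (4.1325) + (-12.3975) + (14.5725) = -1.8625
Denominator Σ(z_t−z̄)² = 86.3800
r_1 = -1.8625 / 86.3800 = -0.022

-0.022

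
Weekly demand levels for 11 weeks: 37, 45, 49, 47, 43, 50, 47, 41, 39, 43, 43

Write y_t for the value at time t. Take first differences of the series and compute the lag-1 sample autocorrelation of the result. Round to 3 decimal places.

0.028

First differences Δy: 8, 4, -2, -4, 7, -3, -6, -2, 4, 0
Mean of differences = 0.6000
Numerator Σ(Δy_t−Δȳ)(Δy_{t+1}−Δȳ) = 5.8400
Denominator Σ(Δy_t−Δȳ)² = 210.4000
r_1(Δy) = 5.8400 / 210.4000 = 0.028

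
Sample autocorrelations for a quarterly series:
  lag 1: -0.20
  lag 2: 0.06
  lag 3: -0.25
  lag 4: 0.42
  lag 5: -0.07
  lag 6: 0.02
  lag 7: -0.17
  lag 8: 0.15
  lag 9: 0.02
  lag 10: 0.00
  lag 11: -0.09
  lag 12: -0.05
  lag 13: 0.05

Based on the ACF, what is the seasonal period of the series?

The largest autocorrelation is r_4 = 0.42, with a weaker echo at lag 8 (0.15); the remaining lags stay at or below 0.06.
The dominant spike at lag 4 indicates a seasonal period of 4.

4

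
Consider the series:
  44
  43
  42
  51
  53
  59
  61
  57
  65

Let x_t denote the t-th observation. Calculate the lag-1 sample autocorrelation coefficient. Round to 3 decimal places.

0.617

Mean x̄ = (44 + 43 + 42 + 51 + 53 + 59 + 61 + 57 + 65)/9 = 52.7778
Numerator Σ_{t=1}^{8}(x_t−x̄)(x_{t+1}−x̄) = 348.8395
Denominator Σ(x_t−x̄)² = 565.5556
r_1 = 348.8395 / 565.5556 = 0.617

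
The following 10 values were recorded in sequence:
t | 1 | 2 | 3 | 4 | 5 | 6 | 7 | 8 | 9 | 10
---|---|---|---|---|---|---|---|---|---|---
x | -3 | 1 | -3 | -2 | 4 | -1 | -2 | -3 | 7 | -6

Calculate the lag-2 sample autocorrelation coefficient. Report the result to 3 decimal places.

Mean x̄ = (-3 + 1 − 3 − 2 + 4 − 1 − 2 − 3 + 7 − 6)/10 = -0.8000
Numerator Σ_{t=1}^{8}(x_t−x̄)(x_{t+2}−x̄) = -10.8800
Denominator Σ(x_t−x̄)² = 131.6000
r_2 = -10.8800 / 131.6000 = -0.083

-0.083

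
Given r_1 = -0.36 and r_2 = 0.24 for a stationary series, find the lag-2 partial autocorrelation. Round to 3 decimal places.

φ_{22} = (r_2 − r_1²) / (1 − r_1²)
r_1² = (-0.36)² = 0.1296
Numerator = 0.24 − 0.1296 = 0.1104; denominator = 1 − 0.1296 = 0.8704
φ_{22} = 0.1104 / 0.8704 = 0.127

0.127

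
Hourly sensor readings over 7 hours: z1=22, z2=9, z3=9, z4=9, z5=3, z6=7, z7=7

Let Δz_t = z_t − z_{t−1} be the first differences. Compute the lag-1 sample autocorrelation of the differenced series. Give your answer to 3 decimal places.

-0.192

First differences Δz: -13, 0, 0, -6, 4, 0
Mean of differences = -2.5000
Numerator Σ(Δz_t−Δz̄)(Δz_{t+1}−Δz̄) = -35.2500
Denominator Σ(Δz_t−Δz̄)² = 183.5000
r_1(Δz) = -35.2500 / 183.5000 = -0.192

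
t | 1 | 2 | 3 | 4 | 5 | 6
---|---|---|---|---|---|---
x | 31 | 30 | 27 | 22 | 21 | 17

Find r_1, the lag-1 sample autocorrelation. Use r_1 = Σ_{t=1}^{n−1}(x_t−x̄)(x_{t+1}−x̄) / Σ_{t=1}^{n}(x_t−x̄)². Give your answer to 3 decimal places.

Mean x̄ = (31 + 30 + 27 + 22 + 21 + 17)/6 = 24.6667
Deviations from mean: 6.3333, 5.3333, 2.3333, -2.6667, -3.6667, -7.6667
Numerator Σ_{t=1}^{5}(x_t−x̄)(x_{t+1}−x̄) = 77.8889
Denominator Σ(x_t−x̄)² = 153.3333
r_1 = 77.8889 / 153.3333 = 0.508

0.508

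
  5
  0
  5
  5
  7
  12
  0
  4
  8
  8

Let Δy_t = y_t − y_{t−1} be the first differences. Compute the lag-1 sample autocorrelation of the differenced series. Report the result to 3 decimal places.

-0.432

First differences Δy: -5, 5, 0, 2, 5, -12, 4, 4, 0
Mean of differences = 0.3333
Numerator Σ(Δy_t−Δȳ)(Δy_{t+1}−Δȳ) = -109.7778
Denominator Σ(Δy_t−Δȳ)² = 254.0000
r_1(Δy) = -109.7778 / 254.0000 = -0.432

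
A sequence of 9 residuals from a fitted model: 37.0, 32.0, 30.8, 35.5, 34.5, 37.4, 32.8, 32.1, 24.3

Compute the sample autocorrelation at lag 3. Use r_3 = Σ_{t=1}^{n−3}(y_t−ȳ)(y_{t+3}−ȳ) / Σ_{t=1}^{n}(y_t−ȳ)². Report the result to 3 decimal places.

-0.323

Mean ȳ = (37.0 + 32.0 + 30.8 + 35.5 + 34.5 + 37.4 + 32.8 + 32.1 + 24.3)/9 = 32.9333
Σ(y_t−ȳ)(y_{t+3}−ȳ) = (10.4378) + (-1.4622) + (-9.5289) + (-0.3422) + (-1.3056) + (-38.5622) = -40.7633
Denominator Σ(y_t−ȳ)² = 126.2000
r_3 = -40.7633 / 126.2000 = -0.323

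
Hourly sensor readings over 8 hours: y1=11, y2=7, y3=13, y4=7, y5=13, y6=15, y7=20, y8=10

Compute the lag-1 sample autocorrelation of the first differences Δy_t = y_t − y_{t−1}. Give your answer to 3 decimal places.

-0.483

First differences Δy: -4, 6, -6, 6, 2, 5, -10
Mean of differences = -0.1429
Numerator Σ(Δy_t−Δȳ)(Δy_{t+1}−Δȳ) = -122.1633
Denominator Σ(Δy_t−Δȳ)² = 252.8571
r_1(Δy) = -122.1633 / 252.8571 = -0.483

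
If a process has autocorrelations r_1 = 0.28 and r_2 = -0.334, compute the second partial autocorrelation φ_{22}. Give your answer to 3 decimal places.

φ_{22} = (r_2 − r_1²) / (1 − r_1²)
r_1² = (0.28)² = 0.0784
Numerator = -0.334 − 0.0784 = -0.4124; denominator = 1 − 0.0784 = 0.9216
φ_{22} = -0.4124 / 0.9216 = -0.447

-0.447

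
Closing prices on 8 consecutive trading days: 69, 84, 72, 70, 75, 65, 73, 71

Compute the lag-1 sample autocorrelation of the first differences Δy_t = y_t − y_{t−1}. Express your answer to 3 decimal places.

-0.546

First differences Δy: 15, -12, -2, 5, -10, 8, -2
Mean of differences = 0.2857
Numerator Σ(Δy_t−Δȳ)(Δy_{t+1}−Δȳ) = -308.9388
Denominator Σ(Δy_t−Δȳ)² = 565.4286
r_1(Δy) = -308.9388 / 565.4286 = -0.546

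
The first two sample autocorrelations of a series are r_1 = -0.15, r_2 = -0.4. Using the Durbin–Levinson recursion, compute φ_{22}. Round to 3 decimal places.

φ_{22} = (r_2 − r_1²) / (1 − r_1²)
r_1² = (-0.15)² = 0.0225
Numerator = -0.4 − 0.0225 = -0.4225; denominator = 1 − 0.0225 = 0.9775
φ_{22} = -0.4225 / 0.9775 = -0.432

-0.432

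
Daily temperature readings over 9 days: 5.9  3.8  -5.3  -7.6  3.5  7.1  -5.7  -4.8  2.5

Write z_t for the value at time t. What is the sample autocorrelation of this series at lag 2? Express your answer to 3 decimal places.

-0.776

Mean z̄ = (5.9 + 3.8 − 5.3 − 7.6 + 3.5 + 7.1 − 5.7 − 4.8 + 2.5)/9 = -0.0667
Numerator Σ_{t=1}^{7}(z_t−z̄)(z_{t+2}−z̄) = -201.4822
Denominator Σ(z_t−z̄)² = 259.5000
r_2 = -201.4822 / 259.5000 = -0.776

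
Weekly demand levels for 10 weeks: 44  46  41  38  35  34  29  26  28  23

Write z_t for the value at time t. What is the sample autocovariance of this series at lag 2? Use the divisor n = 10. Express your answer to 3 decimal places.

23.808

Mean z̄ = (44 + 46 + 41 + 38 + 35 + 34 + 29 + 26 + 28 + 23)/10 = 34.4000
Σ_{t=1}^{8}(z_t−z̄)(z_{t+2}−z̄) = 238.0800
γ_2 = 238.0800 / 10 = 23.808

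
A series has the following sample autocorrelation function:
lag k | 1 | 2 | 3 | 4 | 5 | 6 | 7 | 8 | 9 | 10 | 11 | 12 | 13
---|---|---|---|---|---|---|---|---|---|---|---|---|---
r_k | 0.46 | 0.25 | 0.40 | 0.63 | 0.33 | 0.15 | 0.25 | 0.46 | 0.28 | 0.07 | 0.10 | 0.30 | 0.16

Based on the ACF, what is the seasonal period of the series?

4

The largest autocorrelation is r_4 = 0.63; the remaining lags stay at or below 0.46. The elevated value at lag 1 (0.46), dropping to 0.25 at lag 2, reflects decaying short-term dependence rather than seasonality.
The dominant spike at lag 4 indicates a seasonal period of 4.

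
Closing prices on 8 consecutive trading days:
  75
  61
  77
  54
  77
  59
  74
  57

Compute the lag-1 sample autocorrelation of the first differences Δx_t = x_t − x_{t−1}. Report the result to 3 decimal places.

First differences Δx: -14, 16, -23, 23, -18, 15, -17
Mean of differences = -2.5714
Numerator Σ(Δx_t−Δx̄)(Δx_{t+1}−Δx̄) = -2033.1837
Denominator Σ(Δx_t−Δx̄)² = 2301.7143
r_1(Δx) = -2033.1837 / 2301.7143 = -0.883

-0.883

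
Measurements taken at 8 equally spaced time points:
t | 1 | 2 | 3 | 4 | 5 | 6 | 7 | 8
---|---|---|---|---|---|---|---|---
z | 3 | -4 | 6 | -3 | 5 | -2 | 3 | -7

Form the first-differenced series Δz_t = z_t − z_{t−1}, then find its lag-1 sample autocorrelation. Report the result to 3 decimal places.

First differences Δz: -7, 10, -9, 8, -7, 5, -10
Mean of differences = -1.4286
Numerator Σ(Δz_t−Δz̄)(Δz_{t+1}−Δz̄) = -365.0408
Denominator Σ(Δz_t−Δz̄)² = 453.7143
r_1(Δz) = -365.0408 / 453.7143 = -0.805

-0.805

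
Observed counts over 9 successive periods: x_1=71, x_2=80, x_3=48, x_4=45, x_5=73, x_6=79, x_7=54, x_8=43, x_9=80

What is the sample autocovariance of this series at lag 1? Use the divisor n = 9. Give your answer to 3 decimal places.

Mean x̄ = (71 + 80 + 48 + 45 + 73 + 79 + 54 + 43 + 80)/9 = 63.6667
Σ_{t=1}^{8}(x_t−x̄)(x_{t+1}−x̄) = -160.7778
γ_1 = -160.7778 / 9 = -17.864

-17.864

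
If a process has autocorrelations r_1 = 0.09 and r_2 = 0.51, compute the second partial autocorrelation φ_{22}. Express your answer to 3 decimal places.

0.506

φ_{22} = (r_2 − r_1²) / (1 − r_1²)
r_1² = (0.09)² = 0.0081
Numerator = 0.51 − 0.0081 = 0.5019; denominator = 1 − 0.0081 = 0.9919
φ_{22} = 0.5019 / 0.9919 = 0.506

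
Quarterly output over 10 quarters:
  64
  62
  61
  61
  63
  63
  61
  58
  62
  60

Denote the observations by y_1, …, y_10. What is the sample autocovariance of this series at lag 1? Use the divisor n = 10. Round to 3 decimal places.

Mean ȳ = (64 + 62 + 61 + 61 + 63 + 63 + 61 + 58 + 62 + 60)/10 = 61.5000
Σ_{t=1}^{9}(y_t−ȳ)(y_{t+1}−ȳ) = 1.2500
γ_1 = 1.2500 / 10 = 0.125

0.125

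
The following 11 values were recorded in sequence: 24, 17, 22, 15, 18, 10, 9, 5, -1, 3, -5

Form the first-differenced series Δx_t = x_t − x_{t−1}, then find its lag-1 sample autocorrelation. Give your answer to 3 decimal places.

First differences Δx: -7, 5, -7, 3, -8, -1, -4, -6, 4, -8
Mean of differences = -2.9000
Numerator Σ(Δx_t−Δx̄)(Δx_{t+1}−Δx̄) = -184.0100
Denominator Σ(Δx_t−Δx̄)² = 244.9000
r_1(Δx) = -184.0100 / 244.9000 = -0.751

-0.751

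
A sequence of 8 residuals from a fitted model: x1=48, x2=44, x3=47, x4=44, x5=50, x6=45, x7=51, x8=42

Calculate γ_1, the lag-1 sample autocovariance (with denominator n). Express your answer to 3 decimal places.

Mean x̄ = (48 + 44 + 47 + 44 + 50 + 45 + 51 + 42)/8 = 46.3750
Deviations: 1.6250, -2.3750, 0.6250, -2.3750, 3.6250, -1.3750, 4.6250, -4.3750
Σ_{t=1}^{7}(x_t−x̄)(x_{t+1}−x̄) = -47.0156
γ_1 = -47.0156 / 8 = -5.877

-5.877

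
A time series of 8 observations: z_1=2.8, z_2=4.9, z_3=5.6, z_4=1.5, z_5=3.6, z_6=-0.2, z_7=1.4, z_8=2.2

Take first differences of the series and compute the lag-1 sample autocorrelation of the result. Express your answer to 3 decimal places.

First differences Δz: 2.1, 0.7, -4.1, 2.1, -3.8, 1.6, 0.8
Mean of differences = -0.0857
Numerator Σ(Δz_t−Δz̄)(Δz_{t+1}−Δz̄) = -23.0973
Denominator Σ(Δz_t−Δz̄)² = 43.7086
r_1(Δz) = -23.0973 / 43.7086 = -0.528

-0.528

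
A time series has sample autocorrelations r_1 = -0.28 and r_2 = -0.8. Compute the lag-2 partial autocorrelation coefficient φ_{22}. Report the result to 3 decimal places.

-0.953

φ_{22} = (r_2 − r_1²) / (1 − r_1²)
r_1² = (-0.28)² = 0.0784
Numerator = -0.8 − 0.0784 = -0.8784; denominator = 1 − 0.0784 = 0.9216
φ_{22} = -0.8784 / 0.9216 = -0.953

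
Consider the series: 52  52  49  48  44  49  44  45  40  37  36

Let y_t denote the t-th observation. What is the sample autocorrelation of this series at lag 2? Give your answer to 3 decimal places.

Mean ȳ = (52 + 52 + 49 + 48 + 44 + 49 + 44 + 45 + 40 + 37 + 36)/11 = 45.0909
Numerator Σ_{t=1}^{9}(y_t−ȳ)(y_{t+2}−ȳ) = 107.6198
Denominator Σ(y_t−ȳ)² = 310.9091
r_2 = 107.6198 / 310.9091 = 0.346

0.346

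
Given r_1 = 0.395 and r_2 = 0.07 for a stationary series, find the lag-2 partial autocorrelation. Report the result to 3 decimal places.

-0.102

φ_{22} = (r_2 − r_1²) / (1 − r_1²)
r_1² = (0.395)² = 0.156025
Numerator = 0.07 − 0.1560 = -0.0860; denominator = 1 − 0.1560 = 0.8440
φ_{22} = -0.0860 / 0.8440 = -0.102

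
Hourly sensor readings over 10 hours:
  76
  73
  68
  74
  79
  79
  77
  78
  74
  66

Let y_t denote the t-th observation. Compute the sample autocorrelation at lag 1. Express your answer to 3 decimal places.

Mean ȳ = (76 + 73 + 68 + 74 + 79 + 79 + 77 + 78 + 74 + 66)/10 = 74.4000
Numerator Σ_{t=1}^{9}(y_t−ȳ)(y_{t+1}−ȳ) = 51.8400
Denominator Σ(y_t−ȳ)² = 178.4000
r_1 = 51.8400 / 178.4000 = 0.291

0.291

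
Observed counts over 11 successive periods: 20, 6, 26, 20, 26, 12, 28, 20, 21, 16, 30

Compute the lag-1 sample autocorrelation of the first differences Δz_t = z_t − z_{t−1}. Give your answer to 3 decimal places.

-0.692

First differences Δz: -14, 20, -6, 6, -14, 16, -8, 1, -5, 14
Mean of differences = 1.0000
Numerator Σ(Δz_t−Δz̄)(Δz_{t+1}−Δz̄) = -966.0000
Denominator Σ(Δz_t−Δz̄)² = 1396.0000
r_1(Δz) = -966.0000 / 1396.0000 = -0.692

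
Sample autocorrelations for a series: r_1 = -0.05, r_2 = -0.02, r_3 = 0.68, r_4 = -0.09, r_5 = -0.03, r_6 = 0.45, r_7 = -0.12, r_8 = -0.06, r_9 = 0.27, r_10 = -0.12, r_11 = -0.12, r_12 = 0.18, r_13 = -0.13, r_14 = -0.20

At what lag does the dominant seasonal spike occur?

3

The largest autocorrelation is r_3 = 0.68, with weaker echoes at lags 6 (0.45), 9 (0.27) and 12 (0.18); the remaining lags stay at or below -0.02.
The dominant spike at lag 3 indicates a seasonal period of 3.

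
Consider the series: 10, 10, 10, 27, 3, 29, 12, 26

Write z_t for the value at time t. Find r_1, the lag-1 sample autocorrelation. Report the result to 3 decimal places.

-0.584

Mean z̄ = (10 + 10 + 10 + 27 + 3 + 29 + 12 + 26)/8 = 15.8750
Deviations from mean: -5.8750, -5.8750, -5.8750, 11.1250, -12.8750, 13.1250, -3.8750, 10.1250
Σ(z_t−z̄)(z_{t+1}−z̄) = (34.5156) + (34.5156) + (-65.3594) + (-143.2344) + (-168.9844) + (-50.8594) + (-39.2344) = -398.6406
Denominator Σ(z_t−z̄)² = 682.8750
r_1 = -398.6406 / 682.8750 = -0.584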